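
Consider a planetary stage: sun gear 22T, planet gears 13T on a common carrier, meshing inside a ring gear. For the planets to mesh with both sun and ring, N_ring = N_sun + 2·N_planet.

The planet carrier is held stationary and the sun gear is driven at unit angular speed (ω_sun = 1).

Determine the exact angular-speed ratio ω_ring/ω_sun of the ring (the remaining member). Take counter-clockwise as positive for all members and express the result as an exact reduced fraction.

-11/24

N_ring = 22 + 2·13 = 48
22(ω_s−ω_c) = −48(ω_r−ω_c),  ω_c=0, ω_s=1
ω_r = 0 − (22/48)(1−0) = -11/24
ω_r/ω_s = -11/24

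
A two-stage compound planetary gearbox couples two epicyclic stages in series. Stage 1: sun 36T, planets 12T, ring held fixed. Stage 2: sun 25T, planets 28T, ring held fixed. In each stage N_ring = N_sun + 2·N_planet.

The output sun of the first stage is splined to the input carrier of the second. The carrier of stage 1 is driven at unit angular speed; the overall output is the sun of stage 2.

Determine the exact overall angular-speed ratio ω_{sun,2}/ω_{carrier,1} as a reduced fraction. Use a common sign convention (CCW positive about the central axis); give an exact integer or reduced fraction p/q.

848/75

Stage 1: N_ring = 36 + 2·12 = 60
Stage 1: 36(ω_s−ω_c) = −60(ω_r−ω_c),  ω_r=0, ω_c=1
Stage 1: ω_s = 1 − (60/36)(0−1) = 8/3
  ⇒ ω_s¹/ω_c¹ = 8/3
Stage 2: N_ring = 25 + 2·28 = 81
Stage 2: 25(ω_s−ω_c) = −81(ω_r−ω_c),  ω_r=0, ω_c=1
Stage 2: ω_s = 1 − (81/25)(0−1) = 106/25
  ⇒ ω_s²/ω_c² = 106/25
Coupling ω_c² = ω_s¹ ⇒ overall = 8/3 × 106/25 = 848/75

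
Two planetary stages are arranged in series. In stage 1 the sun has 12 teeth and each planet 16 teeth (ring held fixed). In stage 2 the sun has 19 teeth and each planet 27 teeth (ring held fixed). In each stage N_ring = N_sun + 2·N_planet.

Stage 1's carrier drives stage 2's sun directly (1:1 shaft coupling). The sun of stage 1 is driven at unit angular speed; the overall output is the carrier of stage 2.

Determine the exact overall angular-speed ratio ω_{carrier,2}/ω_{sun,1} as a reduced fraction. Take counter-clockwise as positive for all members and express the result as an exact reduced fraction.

Stage 1: N_ring = 12 + 2·16 = 44
Stage 1: 12(ω_s−ω_c) = −44(ω_r−ω_c),  ω_r=0, ω_s=1
Stage 1: 12(1−ω_c) = −44(0−ω_c)  ⇒  56ω_c = 12  ⇒  ω_c = 3/14
  ⇒ ω_c¹/ω_s¹ = 3/14
Stage 2: N_ring = 19 + 2·27 = 73
Stage 2: 19(ω_s−ω_c) = −73(ω_r−ω_c),  ω_r=0, ω_s=1
Stage 2: 19(1−ω_c) = −73(0−ω_c)  ⇒  92ω_c = 19  ⇒  ω_c = 19/92
  ⇒ ω_c²/ω_s² = 19/92
Coupling ω_s² = ω_c¹ ⇒ overall = 3/14 × 19/92 = 57/1288

57/1288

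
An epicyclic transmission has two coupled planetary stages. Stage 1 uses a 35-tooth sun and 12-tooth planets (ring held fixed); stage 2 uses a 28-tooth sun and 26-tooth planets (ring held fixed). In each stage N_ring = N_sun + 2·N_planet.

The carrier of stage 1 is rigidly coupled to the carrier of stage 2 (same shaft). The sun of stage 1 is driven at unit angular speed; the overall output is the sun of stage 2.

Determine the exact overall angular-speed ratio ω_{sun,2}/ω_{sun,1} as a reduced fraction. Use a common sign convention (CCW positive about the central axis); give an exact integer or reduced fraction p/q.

135/94

Stage 1: N_ring = 35 + 2·12 = 59
Stage 1: 35(ω_s−ω_c) = −59(ω_r−ω_c),  ω_r=0, ω_s=1
Stage 1: 35(1−ω_c) = −59(0−ω_c)  ⇒  94ω_c = 35  ⇒  ω_c = 35/94
  ⇒ ω_c¹/ω_s¹ = 35/94
Stage 2: N_ring = 28 + 2·26 = 80
Stage 2: 28(ω_s−ω_c) = −80(ω_r−ω_c),  ω_r=0, ω_c=1
Stage 2: ω_s = 1 − (80/28)(0−1) = 27/7
  ⇒ ω_s²/ω_c² = 27/7
Coupling ω_c² = ω_c¹ ⇒ overall = 35/94 × 27/7 = 135/94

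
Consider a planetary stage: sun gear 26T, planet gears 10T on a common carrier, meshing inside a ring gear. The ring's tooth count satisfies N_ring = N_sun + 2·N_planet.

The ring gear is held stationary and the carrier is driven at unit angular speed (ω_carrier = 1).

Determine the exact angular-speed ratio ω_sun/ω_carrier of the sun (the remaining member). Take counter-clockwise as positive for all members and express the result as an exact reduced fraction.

N_ring = 26 + 2·10 = 46
26(ω_s−ω_c) = −46(ω_r−ω_c),  ω_r=0, ω_c=1
ω_s = 1 − (46/26)(0−1) = 36/13
ω_s/ω_c = 36/13

36/13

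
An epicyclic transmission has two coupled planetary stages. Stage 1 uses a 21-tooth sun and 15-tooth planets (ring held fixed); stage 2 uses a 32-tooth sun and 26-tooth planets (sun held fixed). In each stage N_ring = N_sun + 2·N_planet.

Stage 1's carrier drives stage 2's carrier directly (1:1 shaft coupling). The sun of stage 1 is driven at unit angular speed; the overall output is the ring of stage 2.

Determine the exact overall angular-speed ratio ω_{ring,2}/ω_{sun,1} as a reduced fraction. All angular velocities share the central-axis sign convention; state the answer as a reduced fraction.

29/72

Stage 1: N_ring = 21 + 2·15 = 51
Stage 1: 21(ω_s−ω_c) = −51(ω_r−ω_c),  ω_r=0, ω_s=1
Stage 1: 21(1−ω_c) = −51(0−ω_c)  ⇒  72ω_c = 21  ⇒  ω_c = 7/24
  ⇒ ω_c¹/ω_s¹ = 7/24
Stage 2: N_ring = 32 + 2·26 = 84
Stage 2: 32(ω_s−ω_c) = −84(ω_r−ω_c),  ω_s=0, ω_c=1
Stage 2: ω_r = 1 − (32/84)(0−1) = 29/21
  ⇒ ω_r²/ω_c² = 29/21
Coupling ω_c² = ω_c¹ ⇒ overall = 7/24 × 29/21 = 29/72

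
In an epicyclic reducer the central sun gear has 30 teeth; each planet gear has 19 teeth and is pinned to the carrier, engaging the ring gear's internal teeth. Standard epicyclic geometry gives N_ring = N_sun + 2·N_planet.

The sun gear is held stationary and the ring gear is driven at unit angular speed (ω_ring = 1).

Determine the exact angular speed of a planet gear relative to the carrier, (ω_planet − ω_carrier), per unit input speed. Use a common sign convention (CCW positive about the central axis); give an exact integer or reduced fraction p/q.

1020/931

N_ring = 30 + 2·19 = 68
30(ω_s−ω_c) = −68(ω_r−ω_c),  ω_s=0, ω_r=1
30(0−ω_c) = −68(1−ω_c)  ⇒  98ω_c = 68  ⇒  ω_c = 34/49
sun–planet: 30·(0−34/49) = −19·(ω_p−ω_c)  ⇒  ω_p−ω_c = −(30/19)·(-34/49) = 1020/931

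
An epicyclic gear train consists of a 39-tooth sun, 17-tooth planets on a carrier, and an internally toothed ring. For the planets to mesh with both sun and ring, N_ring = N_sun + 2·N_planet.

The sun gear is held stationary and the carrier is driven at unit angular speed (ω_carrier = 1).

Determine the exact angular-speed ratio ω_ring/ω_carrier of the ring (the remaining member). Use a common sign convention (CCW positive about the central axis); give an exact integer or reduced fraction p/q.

112/73

N_ring = 39 + 2·17 = 73
39(ω_s−ω_c) = −73(ω_r−ω_c),  ω_s=0, ω_c=1
ω_r = 1 − (39/73)(0−1) = 112/73
ω_r/ω_c = 112/73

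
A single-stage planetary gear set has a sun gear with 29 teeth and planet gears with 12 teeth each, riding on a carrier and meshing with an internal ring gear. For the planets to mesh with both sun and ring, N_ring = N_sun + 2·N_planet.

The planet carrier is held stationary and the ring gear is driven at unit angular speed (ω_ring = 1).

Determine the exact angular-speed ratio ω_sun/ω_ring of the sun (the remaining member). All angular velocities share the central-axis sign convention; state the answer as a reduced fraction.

N_ring = 29 + 2·12 = 53
29(ω_s−ω_c) = −53(ω_r−ω_c),  ω_c=0, ω_r=1
ω_s = 0 − (53/29)(1−0) = -53/29
ω_s/ω_r = -53/29

-53/29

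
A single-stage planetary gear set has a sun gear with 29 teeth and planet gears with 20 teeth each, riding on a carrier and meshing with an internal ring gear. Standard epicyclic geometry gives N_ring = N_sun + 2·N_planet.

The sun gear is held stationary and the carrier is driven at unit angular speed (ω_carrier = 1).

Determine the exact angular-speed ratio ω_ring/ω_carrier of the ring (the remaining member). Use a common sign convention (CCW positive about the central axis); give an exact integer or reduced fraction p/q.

98/69

N_ring = 29 + 2·20 = 69
29(ω_s−ω_c) = −69(ω_r−ω_c),  ω_s=0, ω_c=1
ω_r = 1 − (29/69)(0−1) = 98/69
ω_r/ω_c = 98/69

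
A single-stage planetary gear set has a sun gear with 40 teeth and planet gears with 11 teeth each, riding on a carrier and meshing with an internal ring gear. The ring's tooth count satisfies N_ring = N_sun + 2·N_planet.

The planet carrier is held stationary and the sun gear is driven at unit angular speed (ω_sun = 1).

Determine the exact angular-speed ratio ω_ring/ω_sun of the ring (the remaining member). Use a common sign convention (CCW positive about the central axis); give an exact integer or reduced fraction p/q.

-20/31

N_ring = 40 + 2·11 = 62
40(ω_s−ω_c) = −62(ω_r−ω_c),  ω_c=0, ω_s=1
ω_r = 0 − (40/62)(1−0) = -20/31
ω_r/ω_s = -20/31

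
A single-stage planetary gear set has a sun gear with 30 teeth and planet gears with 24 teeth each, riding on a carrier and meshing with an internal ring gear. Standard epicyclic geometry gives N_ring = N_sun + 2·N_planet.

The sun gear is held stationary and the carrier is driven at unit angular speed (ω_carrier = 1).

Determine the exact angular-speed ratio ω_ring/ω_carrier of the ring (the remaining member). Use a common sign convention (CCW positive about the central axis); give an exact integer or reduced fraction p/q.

18/13

N_ring = 30 + 2·24 = 78
30(ω_s−ω_c) = −78(ω_r−ω_c),  ω_s=0, ω_c=1
ω_r = 1 − (30/78)(0−1) = 18/13
ω_r/ω_c = 18/13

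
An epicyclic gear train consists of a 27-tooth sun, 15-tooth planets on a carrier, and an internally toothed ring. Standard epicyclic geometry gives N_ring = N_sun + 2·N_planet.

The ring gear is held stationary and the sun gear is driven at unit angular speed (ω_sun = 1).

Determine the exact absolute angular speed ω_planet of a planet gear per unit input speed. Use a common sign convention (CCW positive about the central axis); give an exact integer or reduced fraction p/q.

N_ring = 27 + 2·15 = 57
27(ω_s−ω_c) = −57(ω_r−ω_c),  ω_r=0, ω_s=1
27(1−ω_c) = −57(0−ω_c)  ⇒  84ω_c = 27  ⇒  ω_c = 9/28
sun–planet: 27·(1−9/28) = −15·(ω_p−ω_c)  ⇒  ω_p−ω_c = −(27/15)·(19/28) = -171/140
ω_p = 9/28 − 171/140 = -9/10

-9/10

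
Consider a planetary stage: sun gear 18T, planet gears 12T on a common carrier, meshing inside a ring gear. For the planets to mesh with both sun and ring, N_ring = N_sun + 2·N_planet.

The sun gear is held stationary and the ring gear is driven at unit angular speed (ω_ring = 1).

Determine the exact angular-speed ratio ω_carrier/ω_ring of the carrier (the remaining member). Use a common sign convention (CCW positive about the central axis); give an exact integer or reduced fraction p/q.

N_ring = 18 + 2·12 = 42
18(ω_s−ω_c) = −42(ω_r−ω_c),  ω_s=0, ω_r=1
18(0−ω_c) = −42(1−ω_c)  ⇒  60ω_c = 42  ⇒  ω_c = 7/10
ω_c/ω_r = 7/10

7/10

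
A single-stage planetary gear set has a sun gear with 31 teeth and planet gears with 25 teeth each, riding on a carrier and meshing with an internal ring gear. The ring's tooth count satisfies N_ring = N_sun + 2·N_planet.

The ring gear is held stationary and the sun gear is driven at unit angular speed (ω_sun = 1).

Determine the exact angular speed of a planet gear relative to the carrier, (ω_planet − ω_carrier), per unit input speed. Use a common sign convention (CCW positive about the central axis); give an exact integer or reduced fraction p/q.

-2511/2800

N_ring = 31 + 2·25 = 81
31(ω_s−ω_c) = −81(ω_r−ω_c),  ω_r=0, ω_s=1
31(1−ω_c) = −81(0−ω_c)  ⇒  112ω_c = 31  ⇒  ω_c = 31/112
sun–planet: 31·(1−31/112) = −25·(ω_p−ω_c)  ⇒  ω_p−ω_c = −(31/25)·(81/112) = -2511/2800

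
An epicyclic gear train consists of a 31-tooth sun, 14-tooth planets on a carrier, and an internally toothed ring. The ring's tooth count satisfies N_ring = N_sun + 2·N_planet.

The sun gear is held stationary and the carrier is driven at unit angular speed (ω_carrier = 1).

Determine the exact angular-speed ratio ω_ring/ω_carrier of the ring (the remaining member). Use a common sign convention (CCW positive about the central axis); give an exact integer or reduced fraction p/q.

N_ring = 31 + 2·14 = 59
31(ω_s−ω_c) = −59(ω_r−ω_c),  ω_s=0, ω_c=1
ω_r = 1 − (31/59)(0−1) = 90/59
ω_r/ω_c = 90/59

90/59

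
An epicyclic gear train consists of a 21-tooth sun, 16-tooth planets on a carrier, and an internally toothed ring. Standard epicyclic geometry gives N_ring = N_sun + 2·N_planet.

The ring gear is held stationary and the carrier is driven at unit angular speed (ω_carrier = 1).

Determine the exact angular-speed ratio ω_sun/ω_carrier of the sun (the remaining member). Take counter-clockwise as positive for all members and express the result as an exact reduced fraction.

N_ring = 21 + 2·16 = 53
21(ω_s−ω_c) = −53(ω_r−ω_c),  ω_r=0, ω_c=1
ω_s = 1 − (53/21)(0−1) = 74/21
ω_s/ω_c = 74/21

74/21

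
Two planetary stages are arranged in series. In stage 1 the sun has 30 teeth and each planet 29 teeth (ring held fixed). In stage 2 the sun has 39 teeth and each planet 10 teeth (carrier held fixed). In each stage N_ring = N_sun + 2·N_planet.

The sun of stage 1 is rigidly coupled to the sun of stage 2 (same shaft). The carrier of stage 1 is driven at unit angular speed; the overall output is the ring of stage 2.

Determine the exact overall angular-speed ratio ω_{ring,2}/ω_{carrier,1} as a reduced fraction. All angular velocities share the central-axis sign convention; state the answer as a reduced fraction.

Stage 1: N_ring = 30 + 2·29 = 88
Stage 1: 30(ω_s−ω_c) = −88(ω_r−ω_c),  ω_r=0, ω_c=1
Stage 1: ω_s = 1 − (88/30)(0−1) = 59/15
  ⇒ ω_s¹/ω_c¹ = 59/15
Stage 2: N_ring = 39 + 2·10 = 59
Stage 2: 39(ω_s−ω_c) = −59(ω_r−ω_c),  ω_c=0, ω_s=1
Stage 2: ω_r = 0 − (39/59)(1−0) = -39/59
  ⇒ ω_r²/ω_s² = -39/59
Coupling ω_s² = ω_s¹ ⇒ overall = 59/15 × -39/59 = -13/5

-13/5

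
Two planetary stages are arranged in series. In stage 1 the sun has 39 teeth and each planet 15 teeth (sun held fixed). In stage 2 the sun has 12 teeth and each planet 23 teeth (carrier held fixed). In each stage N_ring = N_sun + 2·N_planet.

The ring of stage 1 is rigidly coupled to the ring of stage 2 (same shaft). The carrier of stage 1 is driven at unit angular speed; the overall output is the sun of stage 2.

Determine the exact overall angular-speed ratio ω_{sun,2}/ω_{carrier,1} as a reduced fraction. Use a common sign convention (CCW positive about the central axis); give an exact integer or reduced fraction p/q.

-174/23

Stage 1: N_ring = 39 + 2·15 = 69
Stage 1: 39(ω_s−ω_c) = −69(ω_r−ω_c),  ω_s=0, ω_c=1
Stage 1: ω_r = 1 − (39/69)(0−1) = 36/23
  ⇒ ω_r¹/ω_c¹ = 36/23
Stage 2: N_ring = 12 + 2·23 = 58
Stage 2: 12(ω_s−ω_c) = −58(ω_r−ω_c),  ω_c=0, ω_r=1
Stage 2: ω_s = 0 − (58/12)(1−0) = -29/6
  ⇒ ω_s²/ω_r² = -29/6
Coupling ω_r² = ω_r¹ ⇒ overall = 36/23 × -29/6 = -174/23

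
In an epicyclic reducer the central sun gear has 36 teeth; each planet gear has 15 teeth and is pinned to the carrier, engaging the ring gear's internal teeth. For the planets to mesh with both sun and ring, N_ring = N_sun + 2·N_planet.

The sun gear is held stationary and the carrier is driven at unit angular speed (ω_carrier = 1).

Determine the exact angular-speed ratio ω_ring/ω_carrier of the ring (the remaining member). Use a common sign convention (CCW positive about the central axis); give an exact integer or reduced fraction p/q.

N_ring = 36 + 2·15 = 66
36(ω_s−ω_c) = −66(ω_r−ω_c),  ω_s=0, ω_c=1
ω_r = 1 − (36/66)(0−1) = 17/11
ω_r/ω_c = 17/11

17/11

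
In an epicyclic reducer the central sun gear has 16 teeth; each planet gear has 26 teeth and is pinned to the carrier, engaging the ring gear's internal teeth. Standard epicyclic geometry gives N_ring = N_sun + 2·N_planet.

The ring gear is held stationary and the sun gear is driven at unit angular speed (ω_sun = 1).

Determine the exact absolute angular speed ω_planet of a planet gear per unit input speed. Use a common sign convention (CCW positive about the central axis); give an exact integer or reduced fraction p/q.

N_ring = 16 + 2·26 = 68
16(ω_s−ω_c) = −68(ω_r−ω_c),  ω_r=0, ω_s=1
16(1−ω_c) = −68(0−ω_c)  ⇒  84ω_c = 16  ⇒  ω_c = 4/21
sun–planet: 16·(1−4/21) = −26·(ω_p−ω_c)  ⇒  ω_p−ω_c = −(16/26)·(17/21) = -136/273
ω_p = 4/21 − 136/273 = -4/13

-4/13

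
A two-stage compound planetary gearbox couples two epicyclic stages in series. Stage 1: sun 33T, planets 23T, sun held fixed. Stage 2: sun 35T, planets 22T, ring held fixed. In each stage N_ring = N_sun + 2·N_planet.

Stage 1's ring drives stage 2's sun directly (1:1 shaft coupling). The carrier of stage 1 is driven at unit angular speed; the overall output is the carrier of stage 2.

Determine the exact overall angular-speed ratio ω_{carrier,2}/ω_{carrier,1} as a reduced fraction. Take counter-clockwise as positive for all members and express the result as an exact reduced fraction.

1960/4503

Stage 1: N_ring = 33 + 2·23 = 79
Stage 1: 33(ω_s−ω_c) = −79(ω_r−ω_c),  ω_s=0, ω_c=1
Stage 1: ω_r = 1 − (33/79)(0−1) = 112/79
  ⇒ ω_r¹/ω_c¹ = 112/79
Stage 2: N_ring = 35 + 2·22 = 79
Stage 2: 35(ω_s−ω_c) = −79(ω_r−ω_c),  ω_r=0, ω_s=1
Stage 2: 35(1−ω_c) = −79(0−ω_c)  ⇒  114ω_c = 35  ⇒  ω_c = 35/114
  ⇒ ω_c²/ω_s² = 35/114
Coupling ω_s² = ω_r¹ ⇒ overall = 112/79 × 35/114 = 1960/4503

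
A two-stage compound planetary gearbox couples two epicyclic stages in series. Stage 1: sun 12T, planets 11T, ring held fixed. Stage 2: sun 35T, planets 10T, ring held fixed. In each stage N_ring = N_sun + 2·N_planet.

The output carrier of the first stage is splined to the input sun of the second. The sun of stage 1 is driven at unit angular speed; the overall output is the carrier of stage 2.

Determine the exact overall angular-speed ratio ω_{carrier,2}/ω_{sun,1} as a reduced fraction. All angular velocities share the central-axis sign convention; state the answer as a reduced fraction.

7/69

Stage 1: N_ring = 12 + 2·11 = 34
Stage 1: 12(ω_s−ω_c) = −34(ω_r−ω_c),  ω_r=0, ω_s=1
Stage 1: 12(1−ω_c) = −34(0−ω_c)  ⇒  46ω_c = 12  ⇒  ω_c = 6/23
  ⇒ ω_c¹/ω_s¹ = 6/23
Stage 2: N_ring = 35 + 2·10 = 55
Stage 2: 35(ω_s−ω_c) = −55(ω_r−ω_c),  ω_r=0, ω_s=1
Stage 2: 35(1−ω_c) = −55(0−ω_c)  ⇒  90ω_c = 35  ⇒  ω_c = 7/18
  ⇒ ω_c²/ω_s² = 7/18
Coupling ω_s² = ω_c¹ ⇒ overall = 6/23 × 7/18 = 7/69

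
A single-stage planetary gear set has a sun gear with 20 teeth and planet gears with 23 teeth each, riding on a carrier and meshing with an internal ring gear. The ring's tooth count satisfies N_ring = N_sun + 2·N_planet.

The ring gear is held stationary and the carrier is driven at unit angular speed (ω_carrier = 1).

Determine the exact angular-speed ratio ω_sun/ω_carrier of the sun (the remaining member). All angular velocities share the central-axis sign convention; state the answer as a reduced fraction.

43/10

N_ring = 20 + 2·23 = 66
20(ω_s−ω_c) = −66(ω_r−ω_c),  ω_r=0, ω_c=1
ω_s = 1 − (66/20)(0−1) = 43/10
ω_s/ω_c = 43/10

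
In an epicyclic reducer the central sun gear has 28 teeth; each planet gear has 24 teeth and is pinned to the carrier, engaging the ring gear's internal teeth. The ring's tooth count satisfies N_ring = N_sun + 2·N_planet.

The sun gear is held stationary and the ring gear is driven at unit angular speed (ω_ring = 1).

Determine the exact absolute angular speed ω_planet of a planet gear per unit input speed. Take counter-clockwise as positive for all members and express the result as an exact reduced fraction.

N_ring = 28 + 2·24 = 76
28(ω_s−ω_c) = −76(ω_r−ω_c),  ω_s=0, ω_r=1
28(0−ω_c) = −76(1−ω_c)  ⇒  104ω_c = 76  ⇒  ω_c = 19/26
sun–planet: 28·(0−19/26) = −24·(ω_p−ω_c)  ⇒  ω_p−ω_c = −(28/24)·(-19/26) = 133/156
ω_p = 19/26 + 133/156 = 19/12

19/12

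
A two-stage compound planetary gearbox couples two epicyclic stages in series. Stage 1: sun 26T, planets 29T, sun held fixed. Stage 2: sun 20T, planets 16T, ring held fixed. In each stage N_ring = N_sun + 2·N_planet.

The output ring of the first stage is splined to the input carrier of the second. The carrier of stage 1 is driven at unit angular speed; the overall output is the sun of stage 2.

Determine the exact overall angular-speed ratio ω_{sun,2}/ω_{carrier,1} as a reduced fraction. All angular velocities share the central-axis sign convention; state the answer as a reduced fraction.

Stage 1: N_ring = 26 + 2·29 = 84
Stage 1: 26(ω_s−ω_c) = −84(ω_r−ω_c),  ω_s=0, ω_c=1
Stage 1: ω_r = 1 − (26/84)(0−1) = 55/42
  ⇒ ω_r¹/ω_c¹ = 55/42
Stage 2: N_ring = 20 + 2·16 = 52
Stage 2: 20(ω_s−ω_c) = −52(ω_r−ω_c),  ω_r=0, ω_c=1
Stage 2: ω_s = 1 − (52/20)(0−1) = 18/5
  ⇒ ω_s²/ω_c² = 18/5
Coupling ω_c² = ω_r¹ ⇒ overall = 55/42 × 18/5 = 33/7

33/7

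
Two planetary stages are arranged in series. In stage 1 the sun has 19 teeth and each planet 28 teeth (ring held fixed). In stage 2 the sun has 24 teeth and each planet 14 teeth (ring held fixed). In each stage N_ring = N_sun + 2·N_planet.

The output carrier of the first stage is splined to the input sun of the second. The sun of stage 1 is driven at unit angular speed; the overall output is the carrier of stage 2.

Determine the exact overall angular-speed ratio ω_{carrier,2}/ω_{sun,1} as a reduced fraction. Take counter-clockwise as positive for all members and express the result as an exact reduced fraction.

3/47

Stage 1: N_ring = 19 + 2·28 = 75
Stage 1: 19(ω_s−ω_c) = −75(ω_r−ω_c),  ω_r=0, ω_s=1
Stage 1: 19(1−ω_c) = −75(0−ω_c)  ⇒  94ω_c = 19  ⇒  ω_c = 19/94
  ⇒ ω_c¹/ω_s¹ = 19/94
Stage 2: N_ring = 24 + 2·14 = 52
Stage 2: 24(ω_s−ω_c) = −52(ω_r−ω_c),  ω_r=0, ω_s=1
Stage 2: 24(1−ω_c) = −52(0−ω_c)  ⇒  76ω_c = 24  ⇒  ω_c = 6/19
  ⇒ ω_c²/ω_s² = 6/19
Coupling ω_s² = ω_c¹ ⇒ overall = 19/94 × 6/19 = 3/47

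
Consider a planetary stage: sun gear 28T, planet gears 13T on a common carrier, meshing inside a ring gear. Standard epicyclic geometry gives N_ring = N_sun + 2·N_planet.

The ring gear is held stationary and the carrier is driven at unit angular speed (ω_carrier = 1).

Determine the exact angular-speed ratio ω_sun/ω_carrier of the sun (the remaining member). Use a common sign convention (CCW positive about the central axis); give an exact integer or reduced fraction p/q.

N_ring = 28 + 2·13 = 54
28(ω_s−ω_c) = −54(ω_r−ω_c),  ω_r=0, ω_c=1
ω_s = 1 − (54/28)(0−1) = 41/14
ω_s/ω_c = 41/14

41/14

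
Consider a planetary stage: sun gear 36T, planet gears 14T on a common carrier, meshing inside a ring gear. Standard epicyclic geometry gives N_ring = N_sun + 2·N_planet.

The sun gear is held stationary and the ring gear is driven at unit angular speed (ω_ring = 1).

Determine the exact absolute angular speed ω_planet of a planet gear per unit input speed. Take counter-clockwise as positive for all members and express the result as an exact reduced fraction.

16/7

N_ring = 36 + 2·14 = 64
36(ω_s−ω_c) = −64(ω_r−ω_c),  ω_s=0, ω_r=1
36(0−ω_c) = −64(1−ω_c)  ⇒  100ω_c = 64  ⇒  ω_c = 16/25
sun–planet: 36·(0−16/25) = −14·(ω_p−ω_c)  ⇒  ω_p−ω_c = −(36/14)·(-16/25) = 288/175
ω_p = 16/25 + 288/175 = 16/7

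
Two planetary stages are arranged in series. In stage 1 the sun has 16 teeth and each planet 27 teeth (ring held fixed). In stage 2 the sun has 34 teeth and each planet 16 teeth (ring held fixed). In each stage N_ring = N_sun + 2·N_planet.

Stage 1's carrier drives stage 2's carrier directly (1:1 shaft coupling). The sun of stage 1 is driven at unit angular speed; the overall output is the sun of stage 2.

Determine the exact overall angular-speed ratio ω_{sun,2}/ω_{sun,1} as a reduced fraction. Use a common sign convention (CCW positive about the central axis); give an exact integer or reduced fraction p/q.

Stage 1: N_ring = 16 + 2·27 = 70
Stage 1: 16(ω_s−ω_c) = −70(ω_r−ω_c),  ω_r=0, ω_s=1
Stage 1: 16(1−ω_c) = −70(0−ω_c)  ⇒  86ω_c = 16  ⇒  ω_c = 8/43
  ⇒ ω_c¹/ω_s¹ = 8/43
Stage 2: N_ring = 34 + 2·16 = 66
Stage 2: 34(ω_s−ω_c) = −66(ω_r−ω_c),  ω_r=0, ω_c=1
Stage 2: ω_s = 1 − (66/34)(0−1) = 50/17
  ⇒ ω_s²/ω_c² = 50/17
Coupling ω_c² = ω_c¹ ⇒ overall = 8/43 × 50/17 = 400/731

400/731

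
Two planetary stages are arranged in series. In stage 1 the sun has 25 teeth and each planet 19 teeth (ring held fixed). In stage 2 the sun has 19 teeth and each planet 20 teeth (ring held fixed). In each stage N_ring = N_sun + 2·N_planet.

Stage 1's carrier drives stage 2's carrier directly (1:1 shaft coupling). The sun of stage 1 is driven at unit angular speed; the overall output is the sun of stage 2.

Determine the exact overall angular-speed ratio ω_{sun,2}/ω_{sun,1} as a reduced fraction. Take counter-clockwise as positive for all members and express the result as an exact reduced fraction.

Stage 1: N_ring = 25 + 2·19 = 63
Stage 1: 25(ω_s−ω_c) = −63(ω_r−ω_c),  ω_r=0, ω_s=1
Stage 1: 25(1−ω_c) = −63(0−ω_c)  ⇒  88ω_c = 25  ⇒  ω_c = 25/88
  ⇒ ω_c¹/ω_s¹ = 25/88
Stage 2: N_ring = 19 + 2·20 = 59
Stage 2: 19(ω_s−ω_c) = −59(ω_r−ω_c),  ω_r=0, ω_c=1
Stage 2: ω_s = 1 − (59/19)(0−1) = 78/19
  ⇒ ω_s²/ω_c² = 78/19
Coupling ω_c² = ω_c¹ ⇒ overall = 25/88 × 78/19 = 975/836

975/836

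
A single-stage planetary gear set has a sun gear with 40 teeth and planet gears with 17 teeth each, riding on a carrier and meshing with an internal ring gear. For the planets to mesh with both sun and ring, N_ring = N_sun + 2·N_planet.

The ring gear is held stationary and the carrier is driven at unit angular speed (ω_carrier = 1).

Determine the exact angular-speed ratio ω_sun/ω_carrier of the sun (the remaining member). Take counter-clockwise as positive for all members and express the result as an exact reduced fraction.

57/20

N_ring = 40 + 2·17 = 74
40(ω_s−ω_c) = −74(ω_r−ω_c),  ω_r=0, ω_c=1
ω_s = 1 − (74/40)(0−1) = 57/20
ω_s/ω_c = 57/20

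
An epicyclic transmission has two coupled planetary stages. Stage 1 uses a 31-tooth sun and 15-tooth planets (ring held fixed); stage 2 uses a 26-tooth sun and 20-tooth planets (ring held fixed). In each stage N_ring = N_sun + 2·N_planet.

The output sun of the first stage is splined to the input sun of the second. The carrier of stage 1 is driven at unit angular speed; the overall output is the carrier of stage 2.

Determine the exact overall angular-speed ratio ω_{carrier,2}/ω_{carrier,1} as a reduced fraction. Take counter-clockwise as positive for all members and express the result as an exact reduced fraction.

26/31

Stage 1: N_ring = 31 + 2·15 = 61
Stage 1: 31(ω_s−ω_c) = −61(ω_r−ω_c),  ω_r=0, ω_c=1
Stage 1: ω_s = 1 − (61/31)(0−1) = 92/31
  ⇒ ω_s¹/ω_c¹ = 92/31
Stage 2: N_ring = 26 + 2·20 = 66
Stage 2: 26(ω_s−ω_c) = −66(ω_r−ω_c),  ω_r=0, ω_s=1
Stage 2: 26(1−ω_c) = −66(0−ω_c)  ⇒  92ω_c = 26  ⇒  ω_c = 13/46
  ⇒ ω_c²/ω_s² = 13/46
Coupling ω_s² = ω_s¹ ⇒ overall = 92/31 × 13/46 = 26/31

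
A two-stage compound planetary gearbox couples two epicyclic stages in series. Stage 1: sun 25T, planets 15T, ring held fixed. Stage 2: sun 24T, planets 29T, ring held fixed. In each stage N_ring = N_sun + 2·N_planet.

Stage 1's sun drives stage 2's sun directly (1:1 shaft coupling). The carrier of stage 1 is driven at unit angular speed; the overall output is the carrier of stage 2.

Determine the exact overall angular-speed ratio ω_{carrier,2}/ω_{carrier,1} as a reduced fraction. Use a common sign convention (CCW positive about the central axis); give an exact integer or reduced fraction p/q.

192/265

Stage 1: N_ring = 25 + 2·15 = 55
Stage 1: 25(ω_s−ω_c) = −55(ω_r−ω_c),  ω_r=0, ω_c=1
Stage 1: ω_s = 1 − (55/25)(0−1) = 16/5
  ⇒ ω_s¹/ω_c¹ = 16/5
Stage 2: N_ring = 24 + 2·29 = 82
Stage 2: 24(ω_s−ω_c) = −82(ω_r−ω_c),  ω_r=0, ω_s=1
Stage 2: 24(1−ω_c) = −82(0−ω_c)  ⇒  106ω_c = 24  ⇒  ω_c = 12/53
  ⇒ ω_c²/ω_s² = 12/53
Coupling ω_s² = ω_s¹ ⇒ overall = 16/5 × 12/53 = 192/265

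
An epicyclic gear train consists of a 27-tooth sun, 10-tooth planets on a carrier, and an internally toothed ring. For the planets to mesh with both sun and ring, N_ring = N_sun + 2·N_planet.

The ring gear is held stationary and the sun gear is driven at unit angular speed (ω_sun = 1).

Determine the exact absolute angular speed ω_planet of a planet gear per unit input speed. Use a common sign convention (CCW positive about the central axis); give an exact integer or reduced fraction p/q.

-27/20

N_ring = 27 + 2·10 = 47
27(ω_s−ω_c) = −47(ω_r−ω_c),  ω_r=0, ω_s=1
27(1−ω_c) = −47(0−ω_c)  ⇒  74ω_c = 27  ⇒  ω_c = 27/74
sun–planet: 27·(1−27/74) = −10·(ω_p−ω_c)  ⇒  ω_p−ω_c = −(27/10)·(47/74) = -1269/740
ω_p = 27/74 − 1269/740 = -27/20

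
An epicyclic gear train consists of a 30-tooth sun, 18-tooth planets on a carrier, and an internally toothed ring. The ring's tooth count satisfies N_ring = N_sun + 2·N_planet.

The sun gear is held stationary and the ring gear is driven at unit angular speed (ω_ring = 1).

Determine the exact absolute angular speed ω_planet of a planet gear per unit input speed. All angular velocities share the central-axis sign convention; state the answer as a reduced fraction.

11/6

N_ring = 30 + 2·18 = 66
30(ω_s−ω_c) = −66(ω_r−ω_c),  ω_s=0, ω_r=1
30(0−ω_c) = −66(1−ω_c)  ⇒  96ω_c = 66  ⇒  ω_c = 11/16
sun–planet: 30·(0−11/16) = −18·(ω_p−ω_c)  ⇒  ω_p−ω_c = −(30/18)·(-11/16) = 55/48
ω_p = 11/16 + 55/48 = 11/6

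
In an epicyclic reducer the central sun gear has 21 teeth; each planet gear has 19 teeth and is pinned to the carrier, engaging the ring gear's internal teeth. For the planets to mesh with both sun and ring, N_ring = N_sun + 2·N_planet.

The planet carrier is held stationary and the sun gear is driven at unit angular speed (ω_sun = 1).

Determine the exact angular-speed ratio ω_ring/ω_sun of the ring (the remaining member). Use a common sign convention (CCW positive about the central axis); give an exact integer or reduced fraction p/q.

-21/59

N_ring = 21 + 2·19 = 59
21(ω_s−ω_c) = −59(ω_r−ω_c),  ω_c=0, ω_s=1
ω_r = 0 − (21/59)(1−0) = -21/59
ω_r/ω_s = -21/59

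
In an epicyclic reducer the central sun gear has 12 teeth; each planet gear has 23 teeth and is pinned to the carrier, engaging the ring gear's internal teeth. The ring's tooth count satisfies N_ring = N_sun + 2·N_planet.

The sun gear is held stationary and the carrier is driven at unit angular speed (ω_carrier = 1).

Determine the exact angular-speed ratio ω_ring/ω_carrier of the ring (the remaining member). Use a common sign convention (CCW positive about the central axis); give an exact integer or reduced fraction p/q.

35/29

N_ring = 12 + 2·23 = 58
12(ω_s−ω_c) = −58(ω_r−ω_c),  ω_s=0, ω_c=1
ω_r = 1 − (12/58)(0−1) = 35/29
ω_r/ω_c = 35/29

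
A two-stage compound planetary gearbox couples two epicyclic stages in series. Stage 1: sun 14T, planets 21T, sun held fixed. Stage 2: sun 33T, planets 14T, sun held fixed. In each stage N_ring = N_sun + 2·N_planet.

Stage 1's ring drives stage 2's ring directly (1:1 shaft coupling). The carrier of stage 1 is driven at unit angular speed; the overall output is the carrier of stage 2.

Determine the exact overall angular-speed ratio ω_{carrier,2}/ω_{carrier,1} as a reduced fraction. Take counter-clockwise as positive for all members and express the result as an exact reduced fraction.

305/376

Stage 1: N_ring = 14 + 2·21 = 56
Stage 1: 14(ω_s−ω_c) = −56(ω_r−ω_c),  ω_s=0, ω_c=1
Stage 1: ω_r = 1 − (14/56)(0−1) = 5/4
  ⇒ ω_r¹/ω_c¹ = 5/4
Stage 2: N_ring = 33 + 2·14 = 61
Stage 2: 33(ω_s−ω_c) = −61(ω_r−ω_c),  ω_s=0, ω_r=1
Stage 2: 33(0−ω_c) = −61(1−ω_c)  ⇒  94ω_c = 61  ⇒  ω_c = 61/94
  ⇒ ω_c²/ω_r² = 61/94
Coupling ω_r² = ω_r¹ ⇒ overall = 5/4 × 61/94 = 305/376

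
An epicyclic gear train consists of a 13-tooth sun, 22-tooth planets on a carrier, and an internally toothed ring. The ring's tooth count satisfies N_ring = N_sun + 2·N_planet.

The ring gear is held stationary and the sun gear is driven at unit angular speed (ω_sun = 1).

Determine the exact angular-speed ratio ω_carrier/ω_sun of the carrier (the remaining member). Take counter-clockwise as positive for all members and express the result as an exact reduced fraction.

N_ring = 13 + 2·22 = 57
13(ω_s−ω_c) = −57(ω_r−ω_c),  ω_r=0, ω_s=1
13(1−ω_c) = −57(0−ω_c)  ⇒  70ω_c = 13  ⇒  ω_c = 13/70
ω_c/ω_s = 13/70

13/70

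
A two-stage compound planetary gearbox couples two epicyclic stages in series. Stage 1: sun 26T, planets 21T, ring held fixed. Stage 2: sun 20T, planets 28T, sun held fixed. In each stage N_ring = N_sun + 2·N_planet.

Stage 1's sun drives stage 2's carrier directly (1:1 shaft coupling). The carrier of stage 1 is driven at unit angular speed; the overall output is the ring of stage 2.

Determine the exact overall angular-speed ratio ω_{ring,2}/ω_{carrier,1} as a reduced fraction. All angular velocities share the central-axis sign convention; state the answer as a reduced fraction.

1128/247

Stage 1: N_ring = 26 + 2·21 = 68
Stage 1: 26(ω_s−ω_c) = −68(ω_r−ω_c),  ω_r=0, ω_c=1
Stage 1: ω_s = 1 − (68/26)(0−1) = 47/13
  ⇒ ω_s¹/ω_c¹ = 47/13
Stage 2: N_ring = 20 + 2·28 = 76
Stage 2: 20(ω_s−ω_c) = −76(ω_r−ω_c),  ω_s=0, ω_c=1
Stage 2: ω_r = 1 − (20/76)(0−1) = 24/19
  ⇒ ω_r²/ω_c² = 24/19
Coupling ω_c² = ω_s¹ ⇒ overall = 47/13 × 24/19 = 1128/247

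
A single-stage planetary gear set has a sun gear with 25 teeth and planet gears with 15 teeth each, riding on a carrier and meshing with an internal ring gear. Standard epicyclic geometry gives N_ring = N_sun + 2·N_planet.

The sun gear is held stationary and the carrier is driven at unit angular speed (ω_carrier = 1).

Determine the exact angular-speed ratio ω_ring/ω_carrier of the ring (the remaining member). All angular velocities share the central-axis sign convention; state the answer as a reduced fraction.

16/11

N_ring = 25 + 2·15 = 55
25(ω_s−ω_c) = −55(ω_r−ω_c),  ω_s=0, ω_c=1
ω_r = 1 − (25/55)(0−1) = 16/11
ω_r/ω_c = 16/11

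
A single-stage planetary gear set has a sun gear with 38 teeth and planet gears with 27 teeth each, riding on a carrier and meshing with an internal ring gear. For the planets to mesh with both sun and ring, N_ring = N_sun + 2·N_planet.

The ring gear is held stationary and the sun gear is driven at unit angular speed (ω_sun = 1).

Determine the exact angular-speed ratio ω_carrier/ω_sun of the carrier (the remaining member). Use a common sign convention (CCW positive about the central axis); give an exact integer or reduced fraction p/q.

N_ring = 38 + 2·27 = 92
38(ω_s−ω_c) = −92(ω_r−ω_c),  ω_r=0, ω_s=1
38(1−ω_c) = −92(0−ω_c)  ⇒  130ω_c = 38  ⇒  ω_c = 19/65
ω_c/ω_s = 19/65

19/65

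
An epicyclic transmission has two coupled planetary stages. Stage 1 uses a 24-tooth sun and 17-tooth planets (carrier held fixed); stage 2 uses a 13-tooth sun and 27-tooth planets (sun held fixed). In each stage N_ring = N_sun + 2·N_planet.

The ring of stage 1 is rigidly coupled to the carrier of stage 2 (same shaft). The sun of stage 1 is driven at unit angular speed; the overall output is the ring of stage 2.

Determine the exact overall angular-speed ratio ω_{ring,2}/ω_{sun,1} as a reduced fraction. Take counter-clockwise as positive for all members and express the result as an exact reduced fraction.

-960/1943

Stage 1: N_ring = 24 + 2·17 = 58
Stage 1: 24(ω_s−ω_c) = −58(ω_r−ω_c),  ω_c=0, ω_s=1
Stage 1: ω_r = 0 − (24/58)(1−0) = -12/29
  ⇒ ω_r¹/ω_s¹ = -12/29
Stage 2: N_ring = 13 + 2·27 = 67
Stage 2: 13(ω_s−ω_c) = −67(ω_r−ω_c),  ω_s=0, ω_c=1
Stage 2: ω_r = 1 − (13/67)(0−1) = 80/67
  ⇒ ω_r²/ω_c² = 80/67
Coupling ω_c² = ω_r¹ ⇒ overall = -12/29 × 80/67 = -960/1943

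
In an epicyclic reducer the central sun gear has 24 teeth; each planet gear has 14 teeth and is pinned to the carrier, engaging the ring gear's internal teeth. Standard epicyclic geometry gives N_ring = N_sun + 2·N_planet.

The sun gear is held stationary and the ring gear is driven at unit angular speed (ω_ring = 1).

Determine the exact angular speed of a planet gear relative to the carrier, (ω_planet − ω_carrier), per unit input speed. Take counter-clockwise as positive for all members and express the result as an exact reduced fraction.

N_ring = 24 + 2·14 = 52
24(ω_s−ω_c) = −52(ω_r−ω_c),  ω_s=0, ω_r=1
24(0−ω_c) = −52(1−ω_c)  ⇒  76ω_c = 52  ⇒  ω_c = 13/19
sun–planet: 24·(0−13/19) = −14·(ω_p−ω_c)  ⇒  ω_p−ω_c = −(24/14)·(-13/19) = 156/133

156/133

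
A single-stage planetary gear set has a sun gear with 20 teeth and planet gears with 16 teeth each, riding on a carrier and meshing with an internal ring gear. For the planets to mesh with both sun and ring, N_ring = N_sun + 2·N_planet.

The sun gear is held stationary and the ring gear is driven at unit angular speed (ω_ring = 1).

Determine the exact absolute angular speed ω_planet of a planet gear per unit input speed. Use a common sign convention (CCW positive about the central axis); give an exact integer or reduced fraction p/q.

N_ring = 20 + 2·16 = 52
20(ω_s−ω_c) = −52(ω_r−ω_c),  ω_s=0, ω_r=1
20(0−ω_c) = −52(1−ω_c)  ⇒  72ω_c = 52  ⇒  ω_c = 13/18
sun–planet: 20·(0−13/18) = −16·(ω_p−ω_c)  ⇒  ω_p−ω_c = −(20/16)·(-13/18) = 65/72
ω_p = 13/18 + 65/72 = 13/8

13/8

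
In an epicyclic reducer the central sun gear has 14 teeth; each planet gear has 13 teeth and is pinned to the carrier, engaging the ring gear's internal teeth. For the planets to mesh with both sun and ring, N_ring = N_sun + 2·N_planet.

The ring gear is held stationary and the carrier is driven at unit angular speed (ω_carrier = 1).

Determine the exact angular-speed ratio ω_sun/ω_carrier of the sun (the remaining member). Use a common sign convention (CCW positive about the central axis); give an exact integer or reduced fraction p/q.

N_ring = 14 + 2·13 = 40
14(ω_s−ω_c) = −40(ω_r−ω_c),  ω_r=0, ω_c=1
ω_s = 1 − (40/14)(0−1) = 27/7
ω_s/ω_c = 27/7

27/7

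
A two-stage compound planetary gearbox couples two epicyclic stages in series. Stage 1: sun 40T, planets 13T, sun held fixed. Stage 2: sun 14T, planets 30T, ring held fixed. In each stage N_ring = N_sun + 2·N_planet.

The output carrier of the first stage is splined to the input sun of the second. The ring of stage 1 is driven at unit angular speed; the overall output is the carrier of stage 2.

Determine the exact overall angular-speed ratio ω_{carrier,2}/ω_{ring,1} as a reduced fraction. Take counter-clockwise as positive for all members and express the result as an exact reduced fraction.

Stage 1: N_ring = 40 + 2·13 = 66
Stage 1: 40(ω_s−ω_c) = −66(ω_r−ω_c),  ω_s=0, ω_r=1
Stage 1: 40(0−ω_c) = −66(1−ω_c)  ⇒  106ω_c = 66  ⇒  ω_c = 33/53
  ⇒ ω_c¹/ω_r¹ = 33/53
Stage 2: N_ring = 14 + 2·30 = 74
Stage 2: 14(ω_s−ω_c) = −74(ω_r−ω_c),  ω_r=0, ω_s=1
Stage 2: 14(1−ω_c) = −74(0−ω_c)  ⇒  88ω_c = 14  ⇒  ω_c = 7/44
  ⇒ ω_c²/ω_s² = 7/44
Coupling ω_s² = ω_c¹ ⇒ overall = 33/53 × 7/44 = 21/212

21/212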